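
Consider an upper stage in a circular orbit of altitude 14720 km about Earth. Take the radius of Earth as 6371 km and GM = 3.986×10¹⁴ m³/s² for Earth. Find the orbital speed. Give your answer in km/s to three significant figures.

r = 6371 + 14720 = 21091 km = 2.1091×10⁷ m.
For a circular orbit v = √(μ/r) = √(3.986×10¹⁴ / 2.109×10⁷) = √(1.890×10⁷) = 4347 m/s.
That is 4.347 km/s.

v ≈ 4.35 km/s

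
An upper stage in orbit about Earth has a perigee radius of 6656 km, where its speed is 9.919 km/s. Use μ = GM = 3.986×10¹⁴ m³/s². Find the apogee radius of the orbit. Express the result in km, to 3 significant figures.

r_p = 6.656×10⁶ m.
Specific energy ε = v²/2 − μ/r = -1.069×10⁷ J/kg, so a = −μ/(2ε) = 1.864×10⁷ m.
The apsides satisfy r_p + r_a = 2a, so the apogee radius is 2a − r_p = 3.062×10⁷ m = 30622 km.

apogee radius ≈ 30600 km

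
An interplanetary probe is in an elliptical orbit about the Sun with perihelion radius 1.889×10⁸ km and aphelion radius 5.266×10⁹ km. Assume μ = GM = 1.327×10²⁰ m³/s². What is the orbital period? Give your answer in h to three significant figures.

Semi-major axis a = (r_p + r_a)/2 = (1.8890×10⁸ + 5.2660×10⁹)/2 = 2.7274×10⁹ km = 2.727×10¹² m.
By Kepler's third law T = 2π√(a³/μ) = 2π × 3.910×10⁸ = 2.457×10⁹ s.
= 6.825×10⁵ h.

T ≈ 682000 h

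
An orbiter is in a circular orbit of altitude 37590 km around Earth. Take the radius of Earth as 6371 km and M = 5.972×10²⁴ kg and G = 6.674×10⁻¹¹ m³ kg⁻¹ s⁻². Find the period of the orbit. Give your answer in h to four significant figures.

T ≈ 25.48 h

μ = GM = 6.674×10⁻¹¹ × 5.972×10²⁴ = 3.986×10¹⁴ m³/s².
r = 6371 + 37590 = 43961 km = 4.3961×10⁷ m.
Kepler's third law: T = 2π√(r³/μ) = 2π√((4.396×10⁷)³ / 3.986×10¹⁴).
r³/μ = 2.132×10⁸ s², so T = 2π × 1.460×10⁴ = 9.173×10⁴ s.
Converting: 9.173×10⁴ s ÷ 3600 = 25.48 h.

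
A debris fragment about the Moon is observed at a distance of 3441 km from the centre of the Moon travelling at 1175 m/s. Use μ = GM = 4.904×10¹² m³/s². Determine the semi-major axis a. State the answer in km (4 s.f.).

r = 3.441×10⁶ m.
Specific orbital energy ε = v²/2 − μ/r = (1175)²/2 − 4.904×10¹²/3.441×10⁶ = -7.349×10⁵ J/kg.
Since ε = −μ/(2a), a = −μ/(2ε) = 3.337×10⁶ m = 3336.7 km.

a ≈ 3337 km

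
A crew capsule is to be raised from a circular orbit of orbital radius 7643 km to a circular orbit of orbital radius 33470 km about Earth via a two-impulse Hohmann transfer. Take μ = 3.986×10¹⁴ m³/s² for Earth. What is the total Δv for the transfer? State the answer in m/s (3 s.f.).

Δv_total ≈ 3340 m/s

r₁ = 7643 km = 7.643×10⁶ m.
r₂ = 33470 km = 3.347×10⁷ m.
Transfer ellipse a_t = (r₁ + r₂)/2 = 2.056×10⁷ m.
At r₁: circular v_c1 = √(μ/r₁) = 7222 m/s; transfer-perigee v_p = √[μ(2/r₁ − 1/a_t)] = 9215 m/s.
Δv₁ = v_p − v_c1 = 1993 m/s.
At r₂: circular v_c2 = √(μ/r₂) = 3451 m/s; transfer-apogee v_a = √[μ(2/r₂ − 1/a_t)] = 2104 m/s.
Δv₂ = v_c2 − v_a = 1347 m/s.
Total Δv = Δv₁ + Δv₂ = 3340 m/s.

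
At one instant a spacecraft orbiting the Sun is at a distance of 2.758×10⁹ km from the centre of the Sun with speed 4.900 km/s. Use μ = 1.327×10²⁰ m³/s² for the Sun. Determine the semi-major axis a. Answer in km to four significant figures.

r = 2.758×10¹² m.
Specific orbital energy ε = v²/2 − μ/r = (4900)²/2 − 1.327×10²⁰/2.758×10¹² = -3.611×10⁷ J/kg.
Since ε = −μ/(2a), a = −μ/(2ε) = 1.837×10¹² m = 1.8375×10⁹ km.

a ≈ 1.837×10⁹ km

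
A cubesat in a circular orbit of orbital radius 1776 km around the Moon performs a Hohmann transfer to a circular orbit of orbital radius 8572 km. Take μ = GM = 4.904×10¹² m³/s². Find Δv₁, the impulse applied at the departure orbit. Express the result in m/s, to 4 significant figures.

r₁ = 1776 km = 1.776×10⁶ m.
r₂ = 8572 km = 8.572×10⁶ m.
Transfer ellipse a_t = (r₁ + r₂)/2 = 5.174×10⁶ m.
At r₁: circular v_c1 = √(μ/r₁) = 1662 m/s; transfer-perilune v_p = √[μ(2/r₁ − 1/a_t)] = 2139 m/s.
Δv₁ = v_p − v_c1 = 477.2 m/s.

Δv ≈ 477.2 m/s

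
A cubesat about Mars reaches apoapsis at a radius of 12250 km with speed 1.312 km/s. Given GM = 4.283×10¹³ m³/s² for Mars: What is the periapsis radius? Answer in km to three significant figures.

periapsis radius ≈ 4000 km

r_a = 1.225×10⁷ m.
Specific energy ε = v²/2 − μ/r = -2.636×10⁶ J/kg, so a = −μ/(2ε) = 8.125×10⁶ m.
The apsides satisfy r_p + r_a = 2a, so the periapsis radius is 2a − r_a = 4.000×10⁶ m = 4000.2 km.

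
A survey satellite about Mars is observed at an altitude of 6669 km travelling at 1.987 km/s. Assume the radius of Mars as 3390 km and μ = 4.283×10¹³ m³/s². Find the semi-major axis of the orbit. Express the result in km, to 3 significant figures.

r = 3390 + 6669 = 10059 km = 1.006×10⁷ m.
Vis-viva rearranged: 1/a = 2/r − v²/μ = 1.988×10⁻⁷ − 9.218×10⁻⁸ = 1.066×10⁻⁷ m⁻¹.
a = 9.377×10⁶ m = 9376.9 km.

a ≈ 9380 km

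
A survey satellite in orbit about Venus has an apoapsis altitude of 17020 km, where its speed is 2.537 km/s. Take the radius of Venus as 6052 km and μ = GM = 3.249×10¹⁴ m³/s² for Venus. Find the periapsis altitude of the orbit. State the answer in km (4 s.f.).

periapsis altitude ≈ 782.6 km

r_a = 6052 + 17020 = 23072 km = 2.307×10⁷ m.
Specific energy ε = v²/2 − μ/r = -1.086×10⁷ J/kg, so a = −μ/(2ε) = 1.495×10⁷ m.
The apsides satisfy r_p + r_a = 2a, so the periapsis radius is 2a − r_a = 6.835×10⁶ m = 6834.6 km.
Periapsis altitude = 6834.6 − 6052 = 782.61 km.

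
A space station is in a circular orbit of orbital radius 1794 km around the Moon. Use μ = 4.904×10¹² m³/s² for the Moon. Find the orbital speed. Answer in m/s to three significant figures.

r = 1794 km = 1.794×10⁶ m.
For a circular orbit v = √(μ/r) = √(4.904×10¹² / 1.794×10⁶) = √(2.734×10⁶) = 1653 m/s.

v ≈ 1650 m/s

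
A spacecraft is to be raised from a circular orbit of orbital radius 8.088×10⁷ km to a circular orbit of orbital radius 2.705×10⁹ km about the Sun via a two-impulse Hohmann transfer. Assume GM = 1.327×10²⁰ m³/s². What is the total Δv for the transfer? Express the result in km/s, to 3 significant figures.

r₁ = 8.088×10⁷ km = 8.088×10¹⁰ m.
r₂ = 2.705×10⁹ km = 2.705×10¹² m.
Transfer ellipse a_t = (r₁ + r₂)/2 = 1.393×10¹² m.
At r₁: circular v_c1 = √(μ/r₁) = 40510 m/s; transfer-perihelion v_p = √[μ(2/r₁ − 1/a_t)] = 56450 m/s.
Δv₁ = v_p − v_c1 = 15940 m/s.
At r₂: circular v_c2 = √(μ/r₂) = 7004 m/s; transfer-aphelion v_a = √[μ(2/r₂ − 1/a_t)] = 1688 m/s.
Δv₂ = v_c2 − v_a = 5316 m/s.
Total Δv = Δv₁ + Δv₂ = 21260 m/s = 21.26 km/s.

Δv_total ≈ 21.3 km/s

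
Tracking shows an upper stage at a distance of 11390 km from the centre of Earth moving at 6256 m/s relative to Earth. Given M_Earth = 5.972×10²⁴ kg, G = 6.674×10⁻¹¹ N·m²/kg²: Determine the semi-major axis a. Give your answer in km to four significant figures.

μ = GM = 6.674×10⁻¹¹ × 5.972×10²⁴ = 3.986×10¹⁴ m³/s².
r = 1.139×10⁷ m.
Specific orbital energy ε = v²/2 − μ/r = (6256)²/2 − 3.986×10¹⁴/1.139×10⁷ = -1.542×10⁷ J/kg.
Since ε = −μ/(2a), a = −μ/(2ε) = 1.292×10⁷ m = 12920 km.

a ≈ 12920 km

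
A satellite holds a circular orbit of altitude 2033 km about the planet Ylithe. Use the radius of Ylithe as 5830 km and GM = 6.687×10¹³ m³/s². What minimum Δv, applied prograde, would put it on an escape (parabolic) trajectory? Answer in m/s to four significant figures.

r = 5830 + 2033 = 7863.0 km = 7.8630×10⁶ m.
Circular speed v_c = √(μ/r) = 2916 m/s.
Escape speed v_esc = √(2μ/r) = √2 × v_c = 4124 m/s.
Δv = v_esc − v_c = 1208 m/s.

Δv ≈ 1208 m/s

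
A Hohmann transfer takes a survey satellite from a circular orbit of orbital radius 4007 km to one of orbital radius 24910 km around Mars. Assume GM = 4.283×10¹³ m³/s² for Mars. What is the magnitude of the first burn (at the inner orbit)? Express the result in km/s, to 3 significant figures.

r₁ = 4007 km = 4.007×10⁶ m.
r₂ = 24910 km = 2.491×10⁷ m.
Transfer ellipse a_t = (r₁ + r₂)/2 = 1.446×10⁷ m.
At r₁: circular v_c1 = √(μ/r₁) = 3269 m/s; transfer-periapsis v_p = √[μ(2/r₁ − 1/a_t)] = 4291 m/s.
Δv₁ = v_p − v_c1 = 1022 m/s.
= 1.022 km/s.

Δv ≈ 1.02 km/s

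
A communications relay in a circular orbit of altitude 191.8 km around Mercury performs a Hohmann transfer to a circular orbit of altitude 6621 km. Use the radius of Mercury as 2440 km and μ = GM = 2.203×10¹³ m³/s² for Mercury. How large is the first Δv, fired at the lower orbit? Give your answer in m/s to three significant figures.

r₁ = 2440 + 191.8 = 2631.8 km = 2.6318×10⁶ m.
r₂ = 2440 + 6621 = 9061.0 km = 9.0610×10⁶ m.
Transfer ellipse a_t = (r₁ + r₂)/2 = 5.846×10⁶ m.
At r₁: circular v_c1 = √(μ/r₁) = 2893 m/s; transfer-periherm v_p = √[μ(2/r₁ − 1/a_t)] = 3602 m/s.
Δv₁ = v_p − v_c1 = 708.6 m/s.

Δv ≈ 709 m/s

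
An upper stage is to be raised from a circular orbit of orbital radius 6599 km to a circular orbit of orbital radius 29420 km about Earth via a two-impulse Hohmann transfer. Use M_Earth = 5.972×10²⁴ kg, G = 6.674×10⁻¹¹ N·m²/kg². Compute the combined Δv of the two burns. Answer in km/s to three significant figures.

μ = GM = 6.674×10⁻¹¹ × 5.972×10²⁴ = 3.986×10¹⁴ m³/s².
r₁ = 6599 km = 6.599×10⁶ m.
r₂ = 29420 km = 2.942×10⁷ m.
Transfer ellipse a_t = (r₁ + r₂)/2 = 1.801×10⁷ m.
At r₁: circular v_c1 = √(μ/r₁) = 7772 m/s; transfer-perigee v_p = √[μ(2/r₁ − 1/a_t)] = 9933 m/s.
Δv₁ = v_p − v_c1 = 2161 m/s.
At r₂: circular v_c2 = √(μ/r₂) = 3681 m/s; transfer-apogee v_a = √[μ(2/r₂ − 1/a_t)] = 2228 m/s.
Δv₂ = v_c2 − v_a = 1453 m/s.
Total Δv = Δv₁ + Δv₂ = 3614 m/s = 3.614 km/s.

Δv_total ≈ 3.61 km/s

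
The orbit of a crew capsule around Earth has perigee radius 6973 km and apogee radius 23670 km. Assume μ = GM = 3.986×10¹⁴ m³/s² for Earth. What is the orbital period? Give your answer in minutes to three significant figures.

Semi-major axis a = (r_p + r_a)/2 = (6973.0 + 23670)/2 = 15322 km = 1.532×10⁷ m.
By Kepler's third law T = 2π√(a³/μ) = 2π × 3.004×10³ = 1.887×10⁴ s.
= 314.6 minutes.

T ≈ 315 minutes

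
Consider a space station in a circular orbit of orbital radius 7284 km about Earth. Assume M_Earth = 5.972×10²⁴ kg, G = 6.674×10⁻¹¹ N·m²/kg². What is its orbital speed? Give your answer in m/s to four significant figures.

v ≈ 7397 m/s

μ = GM = 6.674×10⁻¹¹ × 5.972×10²⁴ = 3.986×10¹⁴ m³/s².
r = 7284 km = 7.284×10⁶ m.
For a circular orbit v = √(μ/r) = √(3.986×10¹⁴ / 7.284×10⁶) = √(5.472×10⁷) = 7397 m/s.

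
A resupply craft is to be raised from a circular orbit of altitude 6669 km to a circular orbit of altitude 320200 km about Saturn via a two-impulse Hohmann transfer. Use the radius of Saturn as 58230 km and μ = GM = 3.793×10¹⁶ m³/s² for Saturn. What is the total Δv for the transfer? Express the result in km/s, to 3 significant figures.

r₁ = 58230 + 6669 = 64899 km = 6.4899×10⁷ m.
r₂ = 58230 + 320200 = 378430 km = 3.7843×10⁸ m.
Transfer ellipse a_t = (r₁ + r₂)/2 = 2.217×10⁸ m.
At r₁: circular v_c1 = √(μ/r₁) = 24180 m/s; transfer-perikrone v_p = √[μ(2/r₁ − 1/a_t)] = 31590 m/s.
Δv₁ = v_p − v_c1 = 7412 m/s.
At r₂: circular v_c2 = √(μ/r₂) = 10010 m/s; transfer-apokrone v_a = √[μ(2/r₂ − 1/a_t)] = 5417 m/s.
Δv₂ = v_c2 − v_a = 4594 m/s.
Total Δv = Δv₁ + Δv₂ = 12010 m/s = 12.01 km/s.

Δv_total ≈ 12.0 km/s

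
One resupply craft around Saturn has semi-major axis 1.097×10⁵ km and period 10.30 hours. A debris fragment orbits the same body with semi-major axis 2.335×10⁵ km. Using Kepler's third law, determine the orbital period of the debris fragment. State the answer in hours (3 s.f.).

Kepler's third law: T² ∝ a³, so T₂ = T₁ (a₂/a₁)^(3/2).
a₂/a₁ = 2.129, (a₂/a₁)^(3/2) = 3.105.
T₂ = 10.30 × 3.105 = 31.99 hours.

T₂ ≈ 32.0 hours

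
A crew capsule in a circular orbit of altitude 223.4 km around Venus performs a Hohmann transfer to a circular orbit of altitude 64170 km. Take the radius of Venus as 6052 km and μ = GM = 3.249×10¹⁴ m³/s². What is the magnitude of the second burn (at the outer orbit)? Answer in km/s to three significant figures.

r₁ = 6052 + 223.4 = 6275.4 km = 6.2754×10⁶ m.
r₂ = 6052 + 64170 = 70222 km = 7.0222×10⁷ m.
Transfer ellipse a_t = (r₁ + r₂)/2 = 3.825×10⁷ m.
At r₁: circular v_c1 = √(μ/r₁) = 7195 m/s; transfer-periapsis v_p = √[μ(2/r₁ − 1/a_t)] = 9750 m/s.
At r₂: circular v_c2 = √(μ/r₂) = 2151 m/s; transfer-apoapsis v_a = √[μ(2/r₂ − 1/a_t)] = 871.3 m/s.
Δv₂ = v_c2 − v_a = 1280 m/s.
= 1.280 km/s.

Δv ≈ 1.28 km/s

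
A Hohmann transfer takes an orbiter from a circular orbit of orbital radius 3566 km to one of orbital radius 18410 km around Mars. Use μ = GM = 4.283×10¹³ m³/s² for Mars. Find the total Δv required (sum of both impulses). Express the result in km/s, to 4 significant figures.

r₁ = 3566 km = 3.566×10⁶ m.
r₂ = 18410 km = 1.841×10⁷ m.
Transfer ellipse a_t = (r₁ + r₂)/2 = 1.099×10⁷ m.
At r₁: circular v_c1 = √(μ/r₁) = 3466 m/s; transfer-periapsis v_p = √[μ(2/r₁ − 1/a_t)] = 4486 m/s.
Δv₁ = v_p − v_c1 = 1020 m/s.
At r₂: circular v_c2 = √(μ/r₂) = 1525 m/s; transfer-apoapsis v_a = √[μ(2/r₂ − 1/a_t)] = 868.9 m/s.
Δv₂ = v_c2 − v_a = 656.4 m/s.
Total Δv = Δv₁ + Δv₂ = 1677 m/s = 1.677 km/s.

Δv_total ≈ 1.677 km/s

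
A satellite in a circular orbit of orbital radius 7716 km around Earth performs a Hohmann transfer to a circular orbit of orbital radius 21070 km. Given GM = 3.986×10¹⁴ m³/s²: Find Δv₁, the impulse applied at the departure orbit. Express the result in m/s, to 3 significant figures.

r₁ = 7716 km = 7.716×10⁶ m.
r₂ = 21070 km = 2.107×10⁷ m.
Transfer ellipse a_t = (r₁ + r₂)/2 = 1.439×10⁷ m.
At r₁: circular v_c1 = √(μ/r₁) = 7187 m/s; transfer-perigee v_p = √[μ(2/r₁ − 1/a_t)] = 8696 m/s.
Δv₁ = v_p − v_c1 = 1509 m/s.

Δv ≈ 1510 m/s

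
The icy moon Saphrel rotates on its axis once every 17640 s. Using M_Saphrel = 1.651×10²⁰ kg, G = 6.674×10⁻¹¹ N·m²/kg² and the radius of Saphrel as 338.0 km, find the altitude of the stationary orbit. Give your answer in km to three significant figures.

h_sync ≈ 105 km

μ = GM = 6.674×10⁻¹¹ × 1.651×10²⁰ = 1.102×10¹⁰ m³/s².
A synchronous orbit has period T, so by Kepler's third law a = (μT²/4π²)^(1/3).
μT²/4π² = 1.102×10¹⁰ × (1.764×10⁴)² / 39.48 = 8.685×10¹⁶ m³.
a = 4.429×10⁵ m = 442.85 km.
Altitude h = a − R = 442.85 − 338.0 = 104.85 km.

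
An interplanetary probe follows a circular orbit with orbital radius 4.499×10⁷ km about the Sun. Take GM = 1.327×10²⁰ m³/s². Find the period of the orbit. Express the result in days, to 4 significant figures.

T ≈ 60.24 days

r = 4.499×10⁷ km = 4.499×10¹⁰ m.
Kepler's third law: T = 2π√(r³/μ) = 2π√((4.499×10¹⁰)³ / 1.327×10²⁰).
r³/μ = 6.862×10¹¹ s², so T = 2π × 8.284×10⁵ = 5.205×10⁶ s.
Converting: 5.205×10⁶ s ÷ 86400 = 60.24 days.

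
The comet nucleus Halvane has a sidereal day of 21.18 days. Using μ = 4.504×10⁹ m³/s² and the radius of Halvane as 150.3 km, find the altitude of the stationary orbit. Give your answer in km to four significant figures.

T = 21.18 days = 1.830×10⁶ s.
A synchronous orbit has period T, so by Kepler's third law a = (μT²/4π²)^(1/3).
μT²/4π² = 4.504×10⁹ × (1.830×10⁶)² / 39.48 = 3.820×10²⁰ m³.
a = 7.256×10⁶ m = 7256.1 km.
Altitude h = a − R = 7256.1 − 150.3 = 7105.8 km.

h_sync ≈ 7106 km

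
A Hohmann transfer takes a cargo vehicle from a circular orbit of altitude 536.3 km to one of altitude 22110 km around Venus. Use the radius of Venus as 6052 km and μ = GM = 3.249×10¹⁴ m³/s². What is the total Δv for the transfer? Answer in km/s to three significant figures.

Δv_total ≈ 3.22 km/s

r₁ = 6052 + 536.3 = 6588.3 km = 6.5883×10⁶ m.
r₂ = 6052 + 22110 = 28162 km = 2.8162×10⁷ m.
Transfer ellipse a_t = (r₁ + r₂)/2 = 1.738×10⁷ m.
At r₁: circular v_c1 = √(μ/r₁) = 7022 m/s; transfer-periapsis v_p = √[μ(2/r₁ − 1/a_t)] = 8940 m/s.
Δv₁ = v_p − v_c1 = 1918 m/s.
At r₂: circular v_c2 = √(μ/r₂) = 3397 m/s; transfer-apoapsis v_a = √[μ(2/r₂ − 1/a_t)] = 2092 m/s.
Δv₂ = v_c2 − v_a = 1305 m/s.
Total Δv = Δv₁ + Δv₂ = 3223 m/s = 3.223 km/s.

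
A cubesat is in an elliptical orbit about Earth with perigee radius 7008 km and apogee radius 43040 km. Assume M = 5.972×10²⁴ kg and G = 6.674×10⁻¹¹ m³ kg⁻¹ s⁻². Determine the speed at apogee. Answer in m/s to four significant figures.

μ = GM = 6.674×10⁻¹¹ × 5.972×10²⁴ = 3.986×10¹⁴ m³/s².
Semi-major axis a = (r_p + r_a)/2 = 25024 km = 2.502×10⁷ m.
Vis-viva: v² = μ(2/r − 1/a) = 3.986×10¹⁴ × (4.647×10⁻⁸ − 3.996×10⁻⁸) = 2.593×10⁶ m²/s².
v = 1610 m/s.

v ≈ 1610 m/s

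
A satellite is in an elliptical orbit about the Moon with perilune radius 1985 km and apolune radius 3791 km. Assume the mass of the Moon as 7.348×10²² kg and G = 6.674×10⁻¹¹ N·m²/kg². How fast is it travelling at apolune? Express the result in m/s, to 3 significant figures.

v ≈ 943 m/s

μ = GM = 6.674×10⁻¹¹ × 7.348×10²² = 4.904×10¹² m³/s².
Semi-major axis a = (r_p + r_a)/2 = 2888.0 km = 2.888×10⁶ m.
Vis-viva: v² = μ(2/r − 1/a) = 4.904×10¹² × (5.276×10⁻⁷ − 3.463×10⁻⁷) = 8.891×10⁵ m²/s².
v = 942.9 m/s.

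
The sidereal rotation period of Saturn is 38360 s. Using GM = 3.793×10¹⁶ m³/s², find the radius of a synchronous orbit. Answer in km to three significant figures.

A synchronous orbit has period T, so by Kepler's third law a = (μT²/4π²)^(1/3).
μT²/4π² = 3.793×10¹⁶ × (3.836×10⁴)² / 39.48 = 1.414×10²⁴ m³.
a = 1.122×10⁸ m = 1.1223×10⁵ km.

r_sync ≈ 1.12×10⁵ km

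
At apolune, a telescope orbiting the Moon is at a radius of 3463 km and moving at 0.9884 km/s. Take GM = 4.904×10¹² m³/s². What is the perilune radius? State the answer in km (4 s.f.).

perilune radius ≈ 1823 km

r_a = 3.463×10⁶ m.
Specific energy ε = v²/2 − μ/r = -9.276×10⁵ J/kg, so a = −μ/(2ε) = 2.643×10⁶ m.
The apsides satisfy r_p + r_a = 2a, so the perilune radius is 2a − r_a = 1.823×10⁶ m = 1823.5 km.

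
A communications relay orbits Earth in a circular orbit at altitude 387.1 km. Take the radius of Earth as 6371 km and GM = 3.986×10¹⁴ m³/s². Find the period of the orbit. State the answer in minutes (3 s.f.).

T ≈ 92.2 minutes

r = 6371 + 387.1 = 6758.1 km = 6.7581×10⁶ m.
Kepler's third law: T = 2π√(r³/μ) = 2π√((6.758×10⁶)³ / 3.986×10¹⁴).
r³/μ = 7.743×10⁵ s², so T = 2π × 8.800×10² = 5.529×10³ s.
Converting: 5.529×10³ s ÷ 60.00 = 92.15 minutes.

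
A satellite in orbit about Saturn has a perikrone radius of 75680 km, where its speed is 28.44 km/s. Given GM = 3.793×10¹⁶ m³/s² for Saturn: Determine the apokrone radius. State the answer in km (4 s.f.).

apokrone radius ≈ 3.163×10⁵ km

r_p = 7.568×10⁷ m.
Specific energy ε = v²/2 − μ/r = -9.677×10⁷ J/kg, so a = −μ/(2ε) = 1.960×10⁸ m.
The apsides satisfy r_p + r_a = 2a, so the apokrone radius is 2a − r_p = 3.163×10⁸ m = 3.1627×10⁵ km.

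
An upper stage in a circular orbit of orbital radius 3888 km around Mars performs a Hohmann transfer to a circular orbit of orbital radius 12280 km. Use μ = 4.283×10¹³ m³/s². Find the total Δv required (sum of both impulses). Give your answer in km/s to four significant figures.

r₁ = 3888 km = 3.888×10⁶ m.
r₂ = 12280 km = 1.228×10⁷ m.
Transfer ellipse a_t = (r₁ + r₂)/2 = 8.084×10⁶ m.
At r₁: circular v_c1 = √(μ/r₁) = 3319 m/s; transfer-periapsis v_p = √[μ(2/r₁ − 1/a_t)] = 4091 m/s.
Δv₁ = v_p − v_c1 = 771.7 m/s.
At r₂: circular v_c2 = √(μ/r₂) = 1868 m/s; transfer-apoapsis v_a = √[μ(2/r₂ − 1/a_t)] = 1295 m/s.
Δv₂ = v_c2 − v_a = 572.4 m/s.
Total Δv = Δv₁ + Δv₂ = 1344 m/s = 1.344 km/s.

Δv_total ≈ 1.344 km/s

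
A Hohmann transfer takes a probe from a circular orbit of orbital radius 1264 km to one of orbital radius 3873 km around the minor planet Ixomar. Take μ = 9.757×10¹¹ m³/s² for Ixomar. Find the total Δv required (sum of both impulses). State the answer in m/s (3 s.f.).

r₁ = 1264 km = 1.264×10⁶ m.
r₂ = 3873 km = 3.873×10⁶ m.
Transfer ellipse a_t = (r₁ + r₂)/2 = 2.568×10⁶ m.
At r₁: circular v_c1 = √(μ/r₁) = 878.6 m/s; transfer-periapsis v_p = √[μ(2/r₁ − 1/a_t)] = 1079 m/s.
Δv₁ = v_p − v_c1 = 200.3 m/s.
At r₂: circular v_c2 = √(μ/r₂) = 501.9 m/s; transfer-apoapsis v_a = √[μ(2/r₂ − 1/a_t)] = 352.1 m/s.
Δv₂ = v_c2 − v_a = 149.8 m/s.
Total Δv = Δv₁ + Δv₂ = 350.1 m/s.

Δv_total ≈ 350 m/s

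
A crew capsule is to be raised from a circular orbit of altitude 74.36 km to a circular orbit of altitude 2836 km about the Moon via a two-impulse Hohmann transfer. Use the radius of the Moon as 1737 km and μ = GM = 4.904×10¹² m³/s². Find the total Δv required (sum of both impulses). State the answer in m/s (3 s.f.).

Δv_total ≈ 579 m/s

r₁ = 1737 + 74.36 = 1811.4 km = 1.8114×10⁶ m.
r₂ = 1737 + 2836 = 4573.0 km = 4.5730×10⁶ m.
Transfer ellipse a_t = (r₁ + r₂)/2 = 3.192×10⁶ m.
At r₁: circular v_c1 = √(μ/r₁) = 1645 m/s; transfer-perilune v_p = √[μ(2/r₁ − 1/a_t)] = 1969 m/s.
Δv₁ = v_p − v_c1 = 324.0 m/s.
At r₂: circular v_c2 = √(μ/r₂) = 1036 m/s; transfer-apolune v_a = √[μ(2/r₂ − 1/a_t)] = 780.1 m/s.
Δv₂ = v_c2 − v_a = 255.5 m/s.
Total Δv = Δv₁ + Δv₂ = 579.5 m/s.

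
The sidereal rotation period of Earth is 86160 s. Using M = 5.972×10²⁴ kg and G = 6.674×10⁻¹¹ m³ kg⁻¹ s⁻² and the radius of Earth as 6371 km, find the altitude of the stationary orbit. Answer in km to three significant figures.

μ = GM = 6.674×10⁻¹¹ × 5.972×10²⁴ = 3.986×10¹⁴ m³/s².
A synchronous orbit has period T, so by Kepler's third law a = (μT²/4π²)^(1/3).
μT²/4π² = 3.986×10¹⁴ × (8.616×10⁴)² / 39.48 = 7.495×10²² m³.
a = 4.216×10⁷ m = 42162 km.
Altitude h = a − R = 42162 − 6371 = 35791 km.

h_sync ≈ 35800 km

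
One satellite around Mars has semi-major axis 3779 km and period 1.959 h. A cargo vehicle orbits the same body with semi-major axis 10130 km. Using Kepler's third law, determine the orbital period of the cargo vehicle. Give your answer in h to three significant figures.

T₂ ≈ 8.60 h

Kepler's third law: T² ∝ a³, so T₂ = T₁ (a₂/a₁)^(3/2).
a₂/a₁ = 2.681, (a₂/a₁)^(3/2) = 4.389.
T₂ = 1.959 × 4.389 = 8.598 h.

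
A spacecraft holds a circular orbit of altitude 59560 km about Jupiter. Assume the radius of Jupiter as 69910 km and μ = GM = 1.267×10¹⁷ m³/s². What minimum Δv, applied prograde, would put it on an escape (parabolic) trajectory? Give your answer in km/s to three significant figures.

Δv ≈ 13.0 km/s

r = 69910 + 59560 = 129470 km = 1.2947×10⁸ m.
Circular speed v_c = √(μ/r) = 31280 m/s.
Escape speed v_esc = √(2μ/r) = √2 × v_c = 44240 m/s.
Δv = v_esc − v_c = 12960 m/s = 12.96 km/s.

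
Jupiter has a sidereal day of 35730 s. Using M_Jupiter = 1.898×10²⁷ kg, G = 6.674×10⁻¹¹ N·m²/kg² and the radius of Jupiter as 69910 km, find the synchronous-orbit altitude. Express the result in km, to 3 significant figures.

μ = GM = 6.674×10⁻¹¹ × 1.898×10²⁷ = 1.267×10¹⁷ m³/s².
A synchronous orbit has period T, so by Kepler's third law a = (μT²/4π²)^(1/3).
μT²/4π² = 1.267×10¹⁷ × (3.573×10⁴)² / 39.48 = 4.096×10²⁴ m³.
a = 1.600×10⁸ m = 1.6000×10⁵ km.
Altitude h = a − R = 1.6000×10⁵ − 69910 = 90094 km.

h_sync ≈ 90100 km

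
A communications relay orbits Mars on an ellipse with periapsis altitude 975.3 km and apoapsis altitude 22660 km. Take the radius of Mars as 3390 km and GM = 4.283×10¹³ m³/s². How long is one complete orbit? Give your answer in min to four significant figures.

r_p = 3390 + 975.3 = 4365.3 km = 4.3653×10⁶ m.
r_a = 3390 + 22660 = 26050 km = 2.6050×10⁷ m.
Semi-major axis a = (r_p + r_a)/2 = (4365.3 + 26050)/2 = 15208 km = 1.521×10⁷ m.
By Kepler's third law T = 2π√(a³/μ) = 2π × 9.062×10³ = 5.694×10⁴ s.
= 949.0 min.

T ≈ 949.0 min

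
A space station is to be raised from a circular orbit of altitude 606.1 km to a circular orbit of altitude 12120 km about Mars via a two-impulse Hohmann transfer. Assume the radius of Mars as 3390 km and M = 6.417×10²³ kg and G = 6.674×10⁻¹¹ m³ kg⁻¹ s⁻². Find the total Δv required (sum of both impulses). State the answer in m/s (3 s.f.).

μ = GM = 6.674×10⁻¹¹ × 6.417×10²³ = 4.283×10¹³ m³/s².
r₁ = 3390 + 606.1 = 3996.1 km = 3.9961×10⁶ m.
r₂ = 3390 + 12120 = 15510 km = 1.5510×10⁷ m.
Transfer ellipse a_t = (r₁ + r₂)/2 = 9.753×10⁶ m.
At r₁: circular v_c1 = √(μ/r₁) = 3274 m/s; transfer-periapsis v_p = √[μ(2/r₁ − 1/a_t)] = 4128 m/s.
Δv₁ = v_p − v_c1 = 854.6 m/s.
At r₂: circular v_c2 = √(μ/r₂) = 1662 m/s; transfer-apoapsis v_a = √[μ(2/r₂ − 1/a_t)] = 1064 m/s.
Δv₂ = v_c2 − v_a = 598.0 m/s.
Total Δv = Δv₁ + Δv₂ = 1453 m/s.

Δv_total ≈ 1450 m/s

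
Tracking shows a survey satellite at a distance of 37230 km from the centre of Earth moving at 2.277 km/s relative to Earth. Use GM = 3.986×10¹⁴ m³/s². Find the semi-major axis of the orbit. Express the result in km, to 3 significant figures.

a ≈ 24600 km

r = 3.723×10⁷ m.
Vis-viva rearranged: 1/a = 2/r − v²/μ = 5.372×10⁻⁸ − 1.301×10⁻⁸ = 4.071×10⁻⁸ m⁻¹.
a = 2.456×10⁷ m = 24562 km.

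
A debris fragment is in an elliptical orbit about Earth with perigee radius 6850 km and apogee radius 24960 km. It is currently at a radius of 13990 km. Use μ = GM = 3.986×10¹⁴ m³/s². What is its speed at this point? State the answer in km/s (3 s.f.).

Semi-major axis a = (r_p + r_a)/2 = 15905 km = 1.590×10⁷ m.
Vis-viva: v² = μ(2/r − 1/a) = 3.986×10¹⁴ × (1.430×10⁻⁷ − 6.287×10⁻⁸) = 3.192×10⁷ m²/s².
v = 5650 m/s = 5.650 km/s.

v ≈ 5.65 km/s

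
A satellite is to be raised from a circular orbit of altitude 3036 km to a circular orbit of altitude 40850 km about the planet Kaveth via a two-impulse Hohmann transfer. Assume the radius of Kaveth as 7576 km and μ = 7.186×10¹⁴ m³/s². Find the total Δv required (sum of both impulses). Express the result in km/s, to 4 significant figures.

r₁ = 7576 + 3036 = 10612 km = 1.0612×10⁷ m.
r₂ = 7576 + 40850 = 48426 km = 4.8426×10⁷ m.
Transfer ellipse a_t = (r₁ + r₂)/2 = 2.952×10⁷ m.
At r₁: circular v_c1 = √(μ/r₁) = 8229 m/s; transfer-periapsis v_p = √[μ(2/r₁ − 1/a_t)] = 10540 m/s.
Δv₁ = v_p − v_c1 = 2311 m/s.
At r₂: circular v_c2 = √(μ/r₂) = 3852 m/s; transfer-apoapsis v_a = √[μ(2/r₂ − 1/a_t)] = 2310 m/s.
Δv₂ = v_c2 − v_a = 1542 m/s.
Total Δv = Δv₁ + Δv₂ = 3853 m/s = 3.853 km/s.

Δv_total ≈ 3.853 km/s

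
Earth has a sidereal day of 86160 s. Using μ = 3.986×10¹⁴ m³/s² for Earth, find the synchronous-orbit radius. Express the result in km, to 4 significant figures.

A synchronous orbit has period T, so by Kepler's third law a = (μT²/4π²)^(1/3).
μT²/4π² = 3.986×10¹⁴ × (8.616×10⁴)² / 39.48 = 7.495×10²² m³.
a = 4.216×10⁷ m = 42163 km.

r_sync ≈ 42160 km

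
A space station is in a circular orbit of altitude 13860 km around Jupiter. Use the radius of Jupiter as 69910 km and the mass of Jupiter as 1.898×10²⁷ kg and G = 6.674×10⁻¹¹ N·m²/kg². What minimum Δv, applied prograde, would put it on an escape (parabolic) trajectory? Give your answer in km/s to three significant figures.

Δv ≈ 16.1 km/s

μ = GM = 6.674×10⁻¹¹ × 1.898×10²⁷ = 1.267×10¹⁷ m³/s².
r = 69910 + 13860 = 83770 km = 8.3770×10⁷ m.
Circular speed v_c = √(μ/r) = 38890 m/s.
Escape speed v_esc = √(2μ/r) = √2 × v_c = 54990 m/s.
Δv = v_esc − v_c = 16110 m/s = 16.11 km/s.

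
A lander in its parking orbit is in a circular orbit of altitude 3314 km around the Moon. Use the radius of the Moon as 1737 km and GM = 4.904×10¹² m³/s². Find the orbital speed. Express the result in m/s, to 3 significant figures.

r = 1737 + 3314 = 5051.0 km = 5.0510×10⁶ m.
For a circular orbit v = √(μ/r) = √(4.904×10¹² / 5.051×10⁶) = √(9.709×10⁵) = 985.3 m/s.

v ≈ 985 m/s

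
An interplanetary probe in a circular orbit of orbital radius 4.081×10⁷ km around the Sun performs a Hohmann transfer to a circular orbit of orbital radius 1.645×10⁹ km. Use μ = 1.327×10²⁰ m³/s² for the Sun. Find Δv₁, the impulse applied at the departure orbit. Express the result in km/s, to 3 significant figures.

r₁ = 4.081×10⁷ km = 4.081×10¹⁰ m.
r₂ = 1.645×10⁹ km = 1.645×10¹² m.
Transfer ellipse a_t = (r₁ + r₂)/2 = 8.429×10¹¹ m.
At r₁: circular v_c1 = √(μ/r₁) = 57020 m/s; transfer-perihelion v_p = √[μ(2/r₁ − 1/a_t)] = 79660 m/s.
Δv₁ = v_p − v_c1 = 22640 m/s.
= 22.64 km/s.

Δv ≈ 22.6 km/s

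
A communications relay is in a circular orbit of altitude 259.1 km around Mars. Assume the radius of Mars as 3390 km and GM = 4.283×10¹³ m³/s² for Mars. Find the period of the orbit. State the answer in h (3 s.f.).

T ≈ 1.86 h

r = 3390 + 259.1 = 3649.1 km = 3.6491×10⁶ m.
Kepler's third law: T = 2π√(r³/μ) = 2π√((3.649×10⁶)³ / 4.283×10¹³).
r³/μ = 1.135×10⁶ s², so T = 2π × 1.065×10³ = 6.692×10³ s.
Converting: 6.692×10³ s ÷ 3600 = 1.859 h.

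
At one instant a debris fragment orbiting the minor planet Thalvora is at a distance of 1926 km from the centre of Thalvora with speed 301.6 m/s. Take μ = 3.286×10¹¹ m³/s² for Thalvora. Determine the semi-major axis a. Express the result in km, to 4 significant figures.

a ≈ 1313 km

r = 1.926×10⁶ m.
Vis-viva rearranged: 1/a = 2/r − v²/μ = 1.038×10⁻⁶ − 2.768×10⁻⁷ = 7.616×10⁻⁷ m⁻¹.
a = 1.313×10⁶ m = 1313.0 km.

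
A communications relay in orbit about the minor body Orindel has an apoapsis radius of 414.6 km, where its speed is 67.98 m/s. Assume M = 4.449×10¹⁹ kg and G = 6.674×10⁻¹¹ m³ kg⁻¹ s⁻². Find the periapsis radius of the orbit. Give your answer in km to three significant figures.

periapsis radius ≈ 197 km

μ = GM = 6.674×10⁻¹¹ × 4.449×10¹⁹ = 2.969×10⁹ m³/s².
r_a = 4.146×10⁵ m.
Specific energy ε = v²/2 − μ/r = -4.851×10³ J/kg, so a = −μ/(2ε) = 3.060×10⁵ m.
The apsides satisfy r_p + r_a = 2a, so the periapsis radius is 2a − r_a = 1.975×10⁵ m = 197.48 km.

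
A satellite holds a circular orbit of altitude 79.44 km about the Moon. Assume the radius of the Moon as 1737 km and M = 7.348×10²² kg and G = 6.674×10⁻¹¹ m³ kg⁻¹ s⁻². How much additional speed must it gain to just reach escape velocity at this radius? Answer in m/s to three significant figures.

μ = GM = 6.674×10⁻¹¹ × 7.348×10²² = 4.904×10¹² m³/s².
r = 1737 + 79.44 = 1816.4 km = 1.8164×10⁶ m.
Circular speed v_c = √(μ/r) = 1643 m/s.
Escape speed v_esc = √(2μ/r) = √2 × v_c = 2324 m/s.
Δv = v_esc − v_c = 680.6 m/s.

Δv ≈ 681 m/s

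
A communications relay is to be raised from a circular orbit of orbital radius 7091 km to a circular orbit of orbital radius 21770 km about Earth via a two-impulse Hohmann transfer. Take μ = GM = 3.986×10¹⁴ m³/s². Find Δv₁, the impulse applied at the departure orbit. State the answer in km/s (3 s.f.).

Δv ≈ 1.71 km/s

r₁ = 7091 km = 7.091×10⁶ m.
r₂ = 21770 km = 2.177×10⁷ m.
Transfer ellipse a_t = (r₁ + r₂)/2 = 1.443×10⁷ m.
At r₁: circular v_c1 = √(μ/r₁) = 7497 m/s; transfer-perigee v_p = √[μ(2/r₁ − 1/a_t)] = 9209 m/s.
Δv₁ = v_p − v_c1 = 1711 m/s.
= 1.711 km/s.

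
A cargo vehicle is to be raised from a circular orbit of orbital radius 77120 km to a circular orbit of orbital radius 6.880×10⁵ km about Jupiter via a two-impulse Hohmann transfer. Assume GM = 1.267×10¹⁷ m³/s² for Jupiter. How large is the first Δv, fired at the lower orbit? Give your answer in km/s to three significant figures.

r₁ = 77120 km = 7.712×10⁷ m.
r₂ = 6.880×10⁵ km = 6.880×10⁸ m.
Transfer ellipse a_t = (r₁ + r₂)/2 = 3.826×10⁸ m.
At r₁: circular v_c1 = √(μ/r₁) = 40530 m/s; transfer-perijove v_p = √[μ(2/r₁ − 1/a_t)] = 54360 m/s.
Δv₁ = v_p − v_c1 = 13820 m/s.
= 13.82 km/s.

Δv ≈ 13.8 km/s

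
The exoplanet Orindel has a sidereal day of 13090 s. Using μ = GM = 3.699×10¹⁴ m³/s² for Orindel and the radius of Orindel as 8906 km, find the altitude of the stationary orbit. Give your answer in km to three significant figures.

A synchronous orbit has period T, so by Kepler's third law a = (μT²/4π²)^(1/3).
μT²/4π² = 3.699×10¹⁴ × (1.309×10⁴)² / 39.48 = 1.605×10²¹ m³.
a = 1.171×10⁷ m = 11709 km.
Altitude h = a − R = 11709 − 8906 = 2803.4 km.

h_sync ≈ 2800 km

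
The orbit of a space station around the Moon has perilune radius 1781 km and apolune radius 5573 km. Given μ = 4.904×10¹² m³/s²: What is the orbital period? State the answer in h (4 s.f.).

T ≈ 5.557 h

Semi-major axis a = (r_p + r_a)/2 = (1781.0 + 5573.0)/2 = 3677.0 km = 3.677×10⁶ m.
By Kepler's third law T = 2π√(a³/μ) = 2π × 3.184×10³ = 2.001×10⁴ s.
= 5.557 h.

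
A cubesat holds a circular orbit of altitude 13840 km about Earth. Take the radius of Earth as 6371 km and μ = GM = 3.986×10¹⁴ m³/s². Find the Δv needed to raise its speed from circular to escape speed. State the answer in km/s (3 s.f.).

r = 6371 + 13840 = 20211 km = 2.0211×10⁷ m.
Circular speed v_c = √(μ/r) = 4441 m/s.
Escape speed v_esc = √(2μ/r) = √2 × v_c = 6280 m/s.
Δv = v_esc − v_c = 1839 m/s = 1.839 km/s.

Δv ≈ 1.84 km/s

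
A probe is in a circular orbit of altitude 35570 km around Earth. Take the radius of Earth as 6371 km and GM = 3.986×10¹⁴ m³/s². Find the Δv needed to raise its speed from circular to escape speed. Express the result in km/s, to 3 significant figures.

r = 6371 + 35570 = 41941 km = 4.1941×10⁷ m.
Circular speed v_c = √(μ/r) = 3083 m/s.
Escape speed v_esc = √(2μ/r) = √2 × v_c = 4360 m/s.
Δv = v_esc − v_c = 1277 m/s = 1.277 km/s.

Δv ≈ 1.28 km/s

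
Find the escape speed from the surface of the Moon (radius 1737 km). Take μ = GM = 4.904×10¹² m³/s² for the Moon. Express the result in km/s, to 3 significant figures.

v_esc ≈ 2.38 km/s

r = R = 1.737×10⁶ m.
Escape speed v_esc = √(2μ/r) = √(2 × 4.904×10¹² / 1.737×10⁶) = √(5.647×10⁶) = 2376 m/s.
= 2.376 km/s.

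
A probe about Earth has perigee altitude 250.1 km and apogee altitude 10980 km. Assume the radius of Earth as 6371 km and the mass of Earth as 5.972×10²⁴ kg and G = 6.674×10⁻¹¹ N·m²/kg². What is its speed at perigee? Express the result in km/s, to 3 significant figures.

v ≈ 9.33 km/s

μ = GM = 6.674×10⁻¹¹ × 5.972×10²⁴ = 3.986×10¹⁴ m³/s².
r_p = 6371 + 250.1 = 6621.1 km = 6.6211×10⁶ m.
r_a = 6371 + 10980 = 17351 km = 1.7351×10⁷ m.
Semi-major axis a = (r_p + r_a)/2 = 11986 km = 1.199×10⁷ m.
Vis-viva: v² = μ(2/r − 1/a) = 3.986×10¹⁴ × (3.021×10⁻⁷ − 8.343×10⁻⁸) = 8.714×10⁷ m²/s².
v = 9335 m/s = 9.335 km/s.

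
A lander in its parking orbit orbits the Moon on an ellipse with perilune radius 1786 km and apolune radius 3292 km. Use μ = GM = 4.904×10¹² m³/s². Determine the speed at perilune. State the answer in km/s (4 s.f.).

Semi-major axis a = (r_p + r_a)/2 = 2539.0 km = 2.539×10⁶ m.
Vis-viva: v² = μ(2/r − 1/a) = 4.904×10¹² × (1.120×10⁻⁶ − 3.939×10⁻⁷) = 3.560×10⁶ m²/s².
v = 1887 m/s = 1.887 km/s.

v ≈ 1.887 km/s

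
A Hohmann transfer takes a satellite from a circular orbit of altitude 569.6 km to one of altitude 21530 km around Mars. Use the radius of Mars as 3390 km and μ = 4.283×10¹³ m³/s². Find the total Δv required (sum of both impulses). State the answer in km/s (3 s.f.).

Δv_total ≈ 1.66 km/s

r₁ = 3390 + 569.6 = 3959.6 km = 3.9596×10⁶ m.
r₂ = 3390 + 21530 = 24920 km = 2.4920×10⁷ m.
Transfer ellipse a_t = (r₁ + r₂)/2 = 1.444×10⁷ m.
At r₁: circular v_c1 = √(μ/r₁) = 3289 m/s; transfer-periapsis v_p = √[μ(2/r₁ − 1/a_t)] = 4321 m/s.
Δv₁ = v_p − v_c1 = 1032 m/s.
At r₂: circular v_c2 = √(μ/r₂) = 1311 m/s; transfer-apoapsis v_a = √[μ(2/r₂ − 1/a_t)] = 686.5 m/s.
Δv₂ = v_c2 − v_a = 624.5 m/s.
Total Δv = Δv₁ + Δv₂ = 1656 m/s = 1.656 km/s.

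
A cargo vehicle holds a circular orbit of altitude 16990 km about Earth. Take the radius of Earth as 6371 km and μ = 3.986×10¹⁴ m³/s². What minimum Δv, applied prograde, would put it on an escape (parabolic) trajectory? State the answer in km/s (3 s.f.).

r = 6371 + 16990 = 23361 km = 2.3361×10⁷ m.
Circular speed v_c = √(μ/r) = 4131 m/s.
Escape speed v_esc = √(2μ/r) = √2 × v_c = 5842 m/s.
Δv = v_esc − v_c = 1711 m/s = 1.711 km/s.

Δv ≈ 1.71 km/s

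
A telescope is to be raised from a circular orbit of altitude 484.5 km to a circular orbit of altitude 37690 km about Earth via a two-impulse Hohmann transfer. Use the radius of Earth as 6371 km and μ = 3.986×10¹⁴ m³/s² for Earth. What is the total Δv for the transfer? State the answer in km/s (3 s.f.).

r₁ = 6371 + 484.5 = 6855.5 km = 6.8555×10⁶ m.
r₂ = 6371 + 37690 = 44061 km = 4.4061×10⁷ m.
Transfer ellipse a_t = (r₁ + r₂)/2 = 2.546×10⁷ m.
At r₁: circular v_c1 = √(μ/r₁) = 7625 m/s; transfer-perigee v_p = √[μ(2/r₁ − 1/a_t)] = 10030 m/s.
Δv₁ = v_p − v_c1 = 2406 m/s.
At r₂: circular v_c2 = √(μ/r₂) = 3008 m/s; transfer-apogee v_a = √[μ(2/r₂ − 1/a_t)] = 1561 m/s.
Δv₂ = v_c2 − v_a = 1447 m/s.
Total Δv = Δv₁ + Δv₂ = 3853 m/s = 3.853 km/s.

Δv_total ≈ 3.85 km/s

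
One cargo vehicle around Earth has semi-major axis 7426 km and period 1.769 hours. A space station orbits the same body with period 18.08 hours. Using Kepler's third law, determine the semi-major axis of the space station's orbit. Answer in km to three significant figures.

Kepler's third law: a³ ∝ T², so a₂ = a₁ (T₂/T₁)^(2/3).
T₂/T₁ = 10.22, (T₂/T₁)^(2/3) = 4.710.
a₂ = 7426 × 4.710 = 34970 km.

a₂ ≈ 35000 km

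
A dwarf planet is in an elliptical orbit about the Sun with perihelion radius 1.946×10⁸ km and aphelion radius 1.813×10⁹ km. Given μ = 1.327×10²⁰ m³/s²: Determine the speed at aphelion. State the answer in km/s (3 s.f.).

v ≈ 3.77 km/s

Semi-major axis a = (r_p + r_a)/2 = 1.0038×10⁹ km = 1.004×10¹² m.
Vis-viva: v² = μ(2/r − 1/a) = 1.327×10²⁰ × (1.103×10⁻¹² − 9.962×10⁻¹³) = 1.419×10⁷ m²/s².
v = 3767 m/s = 3.767 km/s.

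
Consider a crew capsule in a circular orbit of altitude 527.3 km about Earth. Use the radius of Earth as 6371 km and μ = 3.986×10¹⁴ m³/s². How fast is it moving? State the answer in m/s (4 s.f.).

v ≈ 7601 m/s

r = 6371 + 527.3 = 6898.3 km = 6.8983×10⁶ m.
For a circular orbit v = √(μ/r) = √(3.986×10¹⁴ / 6.898×10⁶) = √(5.778×10⁷) = 7601 m/s.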